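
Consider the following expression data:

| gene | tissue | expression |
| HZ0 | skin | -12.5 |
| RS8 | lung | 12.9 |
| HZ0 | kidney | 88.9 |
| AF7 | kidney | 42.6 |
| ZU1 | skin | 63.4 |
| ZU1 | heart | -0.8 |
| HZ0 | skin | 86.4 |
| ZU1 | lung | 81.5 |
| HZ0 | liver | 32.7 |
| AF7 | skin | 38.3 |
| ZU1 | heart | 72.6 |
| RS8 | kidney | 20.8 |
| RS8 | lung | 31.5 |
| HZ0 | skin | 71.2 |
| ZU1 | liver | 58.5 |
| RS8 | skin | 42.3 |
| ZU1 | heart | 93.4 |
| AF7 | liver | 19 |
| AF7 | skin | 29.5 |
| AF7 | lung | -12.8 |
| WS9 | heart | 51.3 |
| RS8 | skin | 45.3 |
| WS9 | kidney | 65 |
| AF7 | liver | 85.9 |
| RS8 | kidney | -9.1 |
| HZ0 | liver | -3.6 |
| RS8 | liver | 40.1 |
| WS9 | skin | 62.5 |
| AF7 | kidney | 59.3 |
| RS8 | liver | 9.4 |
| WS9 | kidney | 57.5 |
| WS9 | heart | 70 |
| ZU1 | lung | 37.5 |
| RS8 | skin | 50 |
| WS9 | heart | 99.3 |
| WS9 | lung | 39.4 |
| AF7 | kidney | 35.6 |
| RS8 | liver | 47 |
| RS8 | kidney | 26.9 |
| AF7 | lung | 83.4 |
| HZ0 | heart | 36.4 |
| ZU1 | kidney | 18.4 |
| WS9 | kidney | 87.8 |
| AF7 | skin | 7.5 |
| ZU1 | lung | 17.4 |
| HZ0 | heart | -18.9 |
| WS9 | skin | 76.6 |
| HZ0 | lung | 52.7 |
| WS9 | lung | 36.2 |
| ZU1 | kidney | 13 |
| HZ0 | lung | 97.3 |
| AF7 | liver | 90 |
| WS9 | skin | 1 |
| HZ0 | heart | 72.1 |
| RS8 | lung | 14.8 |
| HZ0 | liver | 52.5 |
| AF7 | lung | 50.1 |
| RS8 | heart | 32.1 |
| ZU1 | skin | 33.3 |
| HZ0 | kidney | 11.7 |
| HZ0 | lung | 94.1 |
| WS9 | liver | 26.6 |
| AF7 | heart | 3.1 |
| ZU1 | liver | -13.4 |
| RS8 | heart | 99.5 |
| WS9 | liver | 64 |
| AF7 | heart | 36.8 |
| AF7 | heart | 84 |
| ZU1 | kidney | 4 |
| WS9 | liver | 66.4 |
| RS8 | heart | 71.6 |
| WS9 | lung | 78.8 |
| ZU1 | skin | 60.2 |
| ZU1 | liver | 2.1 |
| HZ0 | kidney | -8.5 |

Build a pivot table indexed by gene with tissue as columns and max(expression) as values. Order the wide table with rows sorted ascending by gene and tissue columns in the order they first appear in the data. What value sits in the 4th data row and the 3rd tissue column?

87.8

With rows sorted ascending by gene, row 4 is gene=WS9. tissue columns in first-appearance order: skin, lung, kidney, heart, liver; column 3 is kidney.
Long rows with gene=WS9, tissue=kidney: max(65, 57.5, 87.8) = 87.8.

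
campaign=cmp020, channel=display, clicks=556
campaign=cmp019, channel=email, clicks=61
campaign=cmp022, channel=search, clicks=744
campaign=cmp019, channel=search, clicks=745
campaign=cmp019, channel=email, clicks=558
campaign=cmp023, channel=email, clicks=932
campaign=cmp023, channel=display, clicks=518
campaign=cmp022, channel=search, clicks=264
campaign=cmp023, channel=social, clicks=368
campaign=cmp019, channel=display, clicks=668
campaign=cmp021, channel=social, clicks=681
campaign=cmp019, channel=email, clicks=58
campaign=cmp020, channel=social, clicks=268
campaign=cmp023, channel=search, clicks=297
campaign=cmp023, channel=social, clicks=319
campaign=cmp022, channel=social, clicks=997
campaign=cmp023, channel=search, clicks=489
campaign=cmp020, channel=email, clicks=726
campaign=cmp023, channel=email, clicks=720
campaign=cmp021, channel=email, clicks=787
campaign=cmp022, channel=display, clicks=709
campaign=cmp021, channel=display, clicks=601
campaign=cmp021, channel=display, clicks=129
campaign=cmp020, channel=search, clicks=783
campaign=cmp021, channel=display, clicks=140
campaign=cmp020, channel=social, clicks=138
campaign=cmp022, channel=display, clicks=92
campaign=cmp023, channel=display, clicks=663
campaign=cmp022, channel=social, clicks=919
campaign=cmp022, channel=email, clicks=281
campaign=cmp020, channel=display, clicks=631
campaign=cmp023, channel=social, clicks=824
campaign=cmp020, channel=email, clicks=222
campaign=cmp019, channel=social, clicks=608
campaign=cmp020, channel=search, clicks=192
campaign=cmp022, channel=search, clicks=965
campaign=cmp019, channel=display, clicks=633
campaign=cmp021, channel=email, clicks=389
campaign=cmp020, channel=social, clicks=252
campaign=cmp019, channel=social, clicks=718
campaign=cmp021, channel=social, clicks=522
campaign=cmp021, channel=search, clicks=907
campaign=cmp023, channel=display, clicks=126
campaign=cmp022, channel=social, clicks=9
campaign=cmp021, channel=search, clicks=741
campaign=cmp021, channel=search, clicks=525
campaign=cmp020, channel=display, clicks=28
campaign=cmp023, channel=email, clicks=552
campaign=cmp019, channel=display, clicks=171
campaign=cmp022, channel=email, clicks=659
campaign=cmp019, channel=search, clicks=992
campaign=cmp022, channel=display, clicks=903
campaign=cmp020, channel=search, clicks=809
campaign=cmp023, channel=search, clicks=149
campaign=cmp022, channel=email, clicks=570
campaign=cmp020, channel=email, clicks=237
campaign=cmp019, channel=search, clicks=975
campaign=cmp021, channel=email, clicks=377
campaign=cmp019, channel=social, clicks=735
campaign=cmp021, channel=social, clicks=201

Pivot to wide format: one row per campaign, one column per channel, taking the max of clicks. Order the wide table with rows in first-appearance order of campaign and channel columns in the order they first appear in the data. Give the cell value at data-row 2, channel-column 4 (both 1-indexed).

735

With rows in first-appearance order of campaign, row 2 is campaign=cmp019. channel columns in first-appearance order: display, email, search, social; column 4 is social.
Long rows with campaign=cmp019, channel=social: max(608, 718, 735) = 735.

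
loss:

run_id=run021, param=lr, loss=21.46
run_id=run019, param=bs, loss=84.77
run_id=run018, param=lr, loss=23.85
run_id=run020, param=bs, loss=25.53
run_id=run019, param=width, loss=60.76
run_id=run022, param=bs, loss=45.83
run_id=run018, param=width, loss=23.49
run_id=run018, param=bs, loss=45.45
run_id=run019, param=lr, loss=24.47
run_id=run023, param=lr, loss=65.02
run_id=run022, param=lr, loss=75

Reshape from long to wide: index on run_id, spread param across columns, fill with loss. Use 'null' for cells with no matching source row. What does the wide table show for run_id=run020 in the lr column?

null

No long-format row has run_id=run020 and param=lr, so the cell is null.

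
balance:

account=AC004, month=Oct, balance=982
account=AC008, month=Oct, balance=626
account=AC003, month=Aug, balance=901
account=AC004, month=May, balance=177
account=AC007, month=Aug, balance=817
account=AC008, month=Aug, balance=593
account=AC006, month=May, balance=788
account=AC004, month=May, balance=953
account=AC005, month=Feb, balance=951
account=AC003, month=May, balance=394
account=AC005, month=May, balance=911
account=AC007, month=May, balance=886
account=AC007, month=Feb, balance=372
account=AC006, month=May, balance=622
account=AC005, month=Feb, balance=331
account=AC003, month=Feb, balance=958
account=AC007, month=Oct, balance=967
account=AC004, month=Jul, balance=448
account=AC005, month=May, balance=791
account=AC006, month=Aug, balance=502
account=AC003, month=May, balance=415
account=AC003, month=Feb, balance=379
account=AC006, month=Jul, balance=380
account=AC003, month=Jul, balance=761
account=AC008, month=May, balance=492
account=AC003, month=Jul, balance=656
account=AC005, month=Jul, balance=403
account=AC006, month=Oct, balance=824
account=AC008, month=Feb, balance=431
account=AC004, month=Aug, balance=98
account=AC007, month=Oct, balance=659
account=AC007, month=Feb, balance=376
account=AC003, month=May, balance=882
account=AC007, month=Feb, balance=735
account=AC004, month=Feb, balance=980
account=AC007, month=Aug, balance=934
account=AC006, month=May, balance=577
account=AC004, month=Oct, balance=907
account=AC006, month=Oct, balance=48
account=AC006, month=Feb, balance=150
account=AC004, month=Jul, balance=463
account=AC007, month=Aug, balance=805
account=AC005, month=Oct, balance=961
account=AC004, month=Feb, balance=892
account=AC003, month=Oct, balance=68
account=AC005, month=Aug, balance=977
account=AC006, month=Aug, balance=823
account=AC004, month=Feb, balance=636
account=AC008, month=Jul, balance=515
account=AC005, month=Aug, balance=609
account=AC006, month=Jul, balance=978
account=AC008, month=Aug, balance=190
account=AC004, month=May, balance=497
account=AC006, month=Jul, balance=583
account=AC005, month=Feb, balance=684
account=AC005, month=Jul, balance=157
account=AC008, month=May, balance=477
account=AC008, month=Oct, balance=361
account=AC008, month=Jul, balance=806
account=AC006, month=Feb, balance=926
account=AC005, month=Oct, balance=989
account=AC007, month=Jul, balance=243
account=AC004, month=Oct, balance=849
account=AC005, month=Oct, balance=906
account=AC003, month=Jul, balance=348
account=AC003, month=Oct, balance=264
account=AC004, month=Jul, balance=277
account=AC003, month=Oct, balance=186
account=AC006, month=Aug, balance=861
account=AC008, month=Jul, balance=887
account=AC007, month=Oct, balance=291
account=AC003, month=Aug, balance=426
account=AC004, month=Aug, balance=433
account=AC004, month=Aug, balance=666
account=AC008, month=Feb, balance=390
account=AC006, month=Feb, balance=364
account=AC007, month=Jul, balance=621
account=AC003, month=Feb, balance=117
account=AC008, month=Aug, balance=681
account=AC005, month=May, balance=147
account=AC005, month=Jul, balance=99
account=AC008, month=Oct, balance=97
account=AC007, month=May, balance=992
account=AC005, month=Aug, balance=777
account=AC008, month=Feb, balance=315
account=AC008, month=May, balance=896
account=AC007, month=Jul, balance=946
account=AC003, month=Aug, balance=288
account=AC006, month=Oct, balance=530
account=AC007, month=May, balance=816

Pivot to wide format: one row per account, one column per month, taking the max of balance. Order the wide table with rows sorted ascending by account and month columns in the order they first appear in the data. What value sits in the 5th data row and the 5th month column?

946

With rows sorted ascending by account, row 5 is account=AC007. month columns in first-appearance order: Oct, Aug, May, Feb, Jul; column 5 is Jul.
Long rows with account=AC007, month=Jul: max(243, 621, 946) = 946.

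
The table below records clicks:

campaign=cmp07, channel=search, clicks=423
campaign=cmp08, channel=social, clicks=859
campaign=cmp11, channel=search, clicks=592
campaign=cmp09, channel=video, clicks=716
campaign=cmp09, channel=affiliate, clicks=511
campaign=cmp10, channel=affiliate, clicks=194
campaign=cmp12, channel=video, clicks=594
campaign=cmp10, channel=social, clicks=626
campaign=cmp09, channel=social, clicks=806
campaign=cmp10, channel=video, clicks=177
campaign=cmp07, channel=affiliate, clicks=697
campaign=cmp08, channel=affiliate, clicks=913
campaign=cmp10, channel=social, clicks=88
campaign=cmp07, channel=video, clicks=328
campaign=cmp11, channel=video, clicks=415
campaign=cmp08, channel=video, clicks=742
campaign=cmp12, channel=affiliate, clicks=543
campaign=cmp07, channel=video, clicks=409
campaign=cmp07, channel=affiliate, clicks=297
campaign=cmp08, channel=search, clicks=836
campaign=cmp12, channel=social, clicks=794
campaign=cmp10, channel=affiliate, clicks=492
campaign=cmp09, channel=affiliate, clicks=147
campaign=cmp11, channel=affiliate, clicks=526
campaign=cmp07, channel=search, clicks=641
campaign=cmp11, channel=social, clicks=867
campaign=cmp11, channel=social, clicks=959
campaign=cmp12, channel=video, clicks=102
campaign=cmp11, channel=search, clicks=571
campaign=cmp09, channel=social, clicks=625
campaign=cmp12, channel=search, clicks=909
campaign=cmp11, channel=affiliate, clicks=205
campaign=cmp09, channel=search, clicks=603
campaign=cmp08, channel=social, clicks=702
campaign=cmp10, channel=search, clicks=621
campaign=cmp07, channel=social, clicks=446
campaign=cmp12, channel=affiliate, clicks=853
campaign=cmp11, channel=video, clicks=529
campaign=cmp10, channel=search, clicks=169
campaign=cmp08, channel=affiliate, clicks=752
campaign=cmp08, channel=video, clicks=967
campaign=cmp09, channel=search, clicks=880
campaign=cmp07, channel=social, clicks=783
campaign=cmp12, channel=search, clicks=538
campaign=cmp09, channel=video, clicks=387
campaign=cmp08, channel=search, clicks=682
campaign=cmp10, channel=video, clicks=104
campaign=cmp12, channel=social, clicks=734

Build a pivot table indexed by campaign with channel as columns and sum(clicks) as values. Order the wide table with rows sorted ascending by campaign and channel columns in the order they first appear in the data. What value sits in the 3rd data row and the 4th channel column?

With rows sorted ascending by campaign, row 3 is campaign=cmp09. channel columns in first-appearance order: search, social, video, affiliate; column 4 is affiliate.
Long rows with campaign=cmp09, channel=affiliate: 511 + 147 = 658.

658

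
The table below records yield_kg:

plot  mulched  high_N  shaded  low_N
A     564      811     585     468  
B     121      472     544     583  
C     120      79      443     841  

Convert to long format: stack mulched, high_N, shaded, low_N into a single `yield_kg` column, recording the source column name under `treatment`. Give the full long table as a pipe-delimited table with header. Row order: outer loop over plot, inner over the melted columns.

| plot | treatment | yield_kg |
| A | mulched | 564 |
| A | high_N | 811 |
| A | shaded | 585 |
| A | low_N | 468 |
| B | mulched | 121 |
| B | high_N | 472 |
| B | shaded | 544 |
| B | low_N | 583 |
| C | mulched | 120 |
| C | high_N | 79 |
| C | shaded | 443 |
| C | low_N | 841 |

Each (plot, column) pair becomes one row: 3 × 4 = 12 rows.
For example, (A, mulched) → yield_kg=564.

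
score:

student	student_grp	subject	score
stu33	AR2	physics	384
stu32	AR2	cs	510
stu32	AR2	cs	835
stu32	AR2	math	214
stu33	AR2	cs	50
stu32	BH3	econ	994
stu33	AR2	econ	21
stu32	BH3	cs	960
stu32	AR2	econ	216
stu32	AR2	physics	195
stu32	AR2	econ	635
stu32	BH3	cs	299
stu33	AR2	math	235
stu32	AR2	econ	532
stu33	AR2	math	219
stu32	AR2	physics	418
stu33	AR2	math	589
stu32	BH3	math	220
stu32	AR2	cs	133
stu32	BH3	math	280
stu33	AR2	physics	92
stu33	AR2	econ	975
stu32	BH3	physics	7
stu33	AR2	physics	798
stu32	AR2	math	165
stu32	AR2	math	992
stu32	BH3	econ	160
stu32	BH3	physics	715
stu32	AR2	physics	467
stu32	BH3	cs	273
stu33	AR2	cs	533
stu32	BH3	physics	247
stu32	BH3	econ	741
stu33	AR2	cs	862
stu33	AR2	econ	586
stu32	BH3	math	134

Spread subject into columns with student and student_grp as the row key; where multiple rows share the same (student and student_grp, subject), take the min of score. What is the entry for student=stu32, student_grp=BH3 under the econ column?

160

Rows with student=stu32, student_grp=BH3 and subject=econ: score values are 994, 160, 741.
min(994, 160, 741) = 160.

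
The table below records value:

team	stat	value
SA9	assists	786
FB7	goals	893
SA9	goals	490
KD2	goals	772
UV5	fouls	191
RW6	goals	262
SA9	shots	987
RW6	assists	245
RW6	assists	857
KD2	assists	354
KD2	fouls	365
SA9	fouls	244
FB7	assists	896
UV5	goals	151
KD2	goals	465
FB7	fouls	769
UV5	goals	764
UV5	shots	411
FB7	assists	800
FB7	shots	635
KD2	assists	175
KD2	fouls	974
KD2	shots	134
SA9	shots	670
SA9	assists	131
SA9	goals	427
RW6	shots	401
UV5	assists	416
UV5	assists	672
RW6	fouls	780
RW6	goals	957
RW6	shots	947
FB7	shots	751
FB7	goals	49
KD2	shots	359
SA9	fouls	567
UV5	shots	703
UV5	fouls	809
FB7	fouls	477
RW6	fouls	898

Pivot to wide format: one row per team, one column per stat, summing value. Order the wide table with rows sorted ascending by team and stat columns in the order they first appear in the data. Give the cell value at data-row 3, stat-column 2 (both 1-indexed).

With rows sorted ascending by team, row 3 is team=RW6. stat columns in first-appearance order: assists, goals, fouls, shots; column 2 is goals.
Long rows with team=RW6, stat=goals: 262 + 957 = 1219.

1219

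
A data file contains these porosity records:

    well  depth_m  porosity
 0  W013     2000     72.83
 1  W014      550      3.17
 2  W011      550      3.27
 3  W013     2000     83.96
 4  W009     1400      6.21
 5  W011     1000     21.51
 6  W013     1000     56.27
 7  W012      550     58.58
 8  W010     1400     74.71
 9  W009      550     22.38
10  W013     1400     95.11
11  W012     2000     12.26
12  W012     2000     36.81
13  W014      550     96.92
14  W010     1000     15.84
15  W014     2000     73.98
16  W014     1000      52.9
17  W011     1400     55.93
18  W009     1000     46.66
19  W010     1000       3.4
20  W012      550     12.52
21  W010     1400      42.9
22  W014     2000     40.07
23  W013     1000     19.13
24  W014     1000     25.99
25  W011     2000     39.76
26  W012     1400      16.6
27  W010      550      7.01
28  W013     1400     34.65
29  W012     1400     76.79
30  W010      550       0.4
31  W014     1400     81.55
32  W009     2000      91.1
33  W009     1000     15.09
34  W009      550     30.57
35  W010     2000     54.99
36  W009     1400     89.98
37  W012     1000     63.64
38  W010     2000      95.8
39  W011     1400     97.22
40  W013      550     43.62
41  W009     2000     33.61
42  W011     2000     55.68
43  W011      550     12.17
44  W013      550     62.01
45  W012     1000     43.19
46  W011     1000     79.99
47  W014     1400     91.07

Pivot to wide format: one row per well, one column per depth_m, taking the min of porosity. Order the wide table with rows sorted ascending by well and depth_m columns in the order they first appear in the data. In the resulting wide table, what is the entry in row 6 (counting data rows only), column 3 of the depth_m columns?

With rows sorted ascending by well, row 6 is well=W014. depth_m columns in first-appearance order: 2000, 550, 1400, 1000; column 3 is 1400.
Long rows with well=W014, depth_m=1400: min(81.55, 91.07) = 81.55.

81.55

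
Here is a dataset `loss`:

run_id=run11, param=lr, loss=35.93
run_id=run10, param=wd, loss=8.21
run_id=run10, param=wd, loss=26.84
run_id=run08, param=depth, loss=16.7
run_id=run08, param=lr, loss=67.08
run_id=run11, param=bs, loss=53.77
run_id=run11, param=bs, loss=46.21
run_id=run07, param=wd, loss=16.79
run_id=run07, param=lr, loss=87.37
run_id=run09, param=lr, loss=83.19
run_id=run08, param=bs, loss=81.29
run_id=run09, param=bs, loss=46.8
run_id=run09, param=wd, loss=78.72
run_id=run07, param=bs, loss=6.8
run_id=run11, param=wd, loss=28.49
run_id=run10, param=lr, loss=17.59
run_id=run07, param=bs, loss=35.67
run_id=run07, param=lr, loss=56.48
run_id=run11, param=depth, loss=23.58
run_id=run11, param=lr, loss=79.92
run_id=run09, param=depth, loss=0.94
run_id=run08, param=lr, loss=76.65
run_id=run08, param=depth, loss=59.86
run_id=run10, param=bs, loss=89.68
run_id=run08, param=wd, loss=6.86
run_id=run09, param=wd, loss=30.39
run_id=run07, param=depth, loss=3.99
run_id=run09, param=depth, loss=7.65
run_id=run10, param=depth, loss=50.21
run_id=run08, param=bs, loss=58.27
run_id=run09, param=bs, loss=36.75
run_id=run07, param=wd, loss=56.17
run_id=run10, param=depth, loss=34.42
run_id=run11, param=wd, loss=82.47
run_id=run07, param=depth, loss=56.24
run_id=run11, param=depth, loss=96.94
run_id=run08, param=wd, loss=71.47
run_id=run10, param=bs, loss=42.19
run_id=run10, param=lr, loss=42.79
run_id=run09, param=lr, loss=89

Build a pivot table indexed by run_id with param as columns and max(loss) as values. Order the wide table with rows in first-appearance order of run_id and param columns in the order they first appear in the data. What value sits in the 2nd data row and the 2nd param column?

With rows in first-appearance order of run_id, row 2 is run_id=run10. param columns in first-appearance order: lr, wd, depth, bs; column 2 is wd.
Long rows with run_id=run10, param=wd: max(8.21, 26.84) = 26.84.

26.84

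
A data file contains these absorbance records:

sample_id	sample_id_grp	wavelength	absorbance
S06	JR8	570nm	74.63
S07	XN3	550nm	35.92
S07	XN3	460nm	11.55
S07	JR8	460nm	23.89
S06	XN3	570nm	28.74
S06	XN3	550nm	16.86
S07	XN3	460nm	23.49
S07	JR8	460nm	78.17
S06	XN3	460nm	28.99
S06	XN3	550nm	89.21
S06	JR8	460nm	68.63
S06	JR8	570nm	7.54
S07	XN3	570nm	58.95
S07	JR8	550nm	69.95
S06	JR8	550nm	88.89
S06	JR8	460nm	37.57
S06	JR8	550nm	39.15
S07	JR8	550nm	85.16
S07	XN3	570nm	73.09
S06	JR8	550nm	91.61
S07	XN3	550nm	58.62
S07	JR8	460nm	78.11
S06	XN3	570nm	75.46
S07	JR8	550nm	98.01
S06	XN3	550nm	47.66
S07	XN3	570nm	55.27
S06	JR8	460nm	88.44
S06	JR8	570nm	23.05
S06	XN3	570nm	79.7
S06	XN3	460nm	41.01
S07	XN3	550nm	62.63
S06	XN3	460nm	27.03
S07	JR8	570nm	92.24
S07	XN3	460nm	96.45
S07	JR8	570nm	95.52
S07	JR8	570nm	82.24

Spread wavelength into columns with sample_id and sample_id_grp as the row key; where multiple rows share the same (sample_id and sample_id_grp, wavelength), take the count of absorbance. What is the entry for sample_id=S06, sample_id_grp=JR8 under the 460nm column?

3

Rows with sample_id=S06, sample_id_grp=JR8 and wavelength=460nm: absorbance values are 68.63, 37.57, 88.44.
3 rows match — count = 3.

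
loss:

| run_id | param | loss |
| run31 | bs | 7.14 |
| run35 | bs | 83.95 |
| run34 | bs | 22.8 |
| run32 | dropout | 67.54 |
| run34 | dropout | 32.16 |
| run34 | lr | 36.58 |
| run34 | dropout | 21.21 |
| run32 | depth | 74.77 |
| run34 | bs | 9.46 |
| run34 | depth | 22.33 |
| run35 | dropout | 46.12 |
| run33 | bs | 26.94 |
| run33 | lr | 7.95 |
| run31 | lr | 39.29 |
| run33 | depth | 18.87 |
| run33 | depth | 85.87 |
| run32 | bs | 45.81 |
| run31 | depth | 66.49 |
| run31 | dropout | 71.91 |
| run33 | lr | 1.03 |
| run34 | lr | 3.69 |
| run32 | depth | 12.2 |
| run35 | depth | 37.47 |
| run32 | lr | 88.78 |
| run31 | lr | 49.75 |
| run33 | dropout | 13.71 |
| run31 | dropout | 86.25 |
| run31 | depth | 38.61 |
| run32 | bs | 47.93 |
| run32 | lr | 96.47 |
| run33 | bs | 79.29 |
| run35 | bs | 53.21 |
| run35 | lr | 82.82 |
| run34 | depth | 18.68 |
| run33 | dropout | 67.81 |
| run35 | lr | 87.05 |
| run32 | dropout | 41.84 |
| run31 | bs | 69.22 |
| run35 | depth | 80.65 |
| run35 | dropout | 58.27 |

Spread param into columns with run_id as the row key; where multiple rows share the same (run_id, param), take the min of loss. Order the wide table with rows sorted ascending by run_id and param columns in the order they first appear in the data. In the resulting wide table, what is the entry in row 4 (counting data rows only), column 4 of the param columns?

18.68

With rows sorted ascending by run_id, row 4 is run_id=run34. param columns in first-appearance order: bs, dropout, lr, depth; column 4 is depth.
Long rows with run_id=run34, param=depth: min(22.33, 18.68) = 18.68.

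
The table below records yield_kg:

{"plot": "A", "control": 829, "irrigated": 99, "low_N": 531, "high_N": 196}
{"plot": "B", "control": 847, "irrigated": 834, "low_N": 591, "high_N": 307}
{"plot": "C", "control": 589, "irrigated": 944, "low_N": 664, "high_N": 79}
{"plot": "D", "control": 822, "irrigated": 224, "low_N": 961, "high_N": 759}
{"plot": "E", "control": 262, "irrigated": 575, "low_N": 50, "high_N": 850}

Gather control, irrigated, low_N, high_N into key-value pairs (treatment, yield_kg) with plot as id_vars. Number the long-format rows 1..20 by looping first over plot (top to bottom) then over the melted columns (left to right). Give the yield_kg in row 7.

591

20 rows total (5 × 4). Row 7: index ⌊(7-1)/4⌋ = 1 into plot → B; (7-1) mod 4 = 2 into the melted columns → low_N.
So row 7 is (B, low_N, 591); yield_kg = 591.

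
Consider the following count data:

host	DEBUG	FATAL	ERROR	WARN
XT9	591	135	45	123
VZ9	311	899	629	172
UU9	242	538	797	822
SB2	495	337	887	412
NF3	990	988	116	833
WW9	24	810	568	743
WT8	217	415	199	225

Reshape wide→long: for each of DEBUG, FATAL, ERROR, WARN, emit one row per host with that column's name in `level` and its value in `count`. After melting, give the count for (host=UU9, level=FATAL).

Unpivoting turns each (host, wide-column) pair into one long row.
The wide cell at row UU9, column FATAL holds 538, so the long row (UU9, FATAL) has count=538.

538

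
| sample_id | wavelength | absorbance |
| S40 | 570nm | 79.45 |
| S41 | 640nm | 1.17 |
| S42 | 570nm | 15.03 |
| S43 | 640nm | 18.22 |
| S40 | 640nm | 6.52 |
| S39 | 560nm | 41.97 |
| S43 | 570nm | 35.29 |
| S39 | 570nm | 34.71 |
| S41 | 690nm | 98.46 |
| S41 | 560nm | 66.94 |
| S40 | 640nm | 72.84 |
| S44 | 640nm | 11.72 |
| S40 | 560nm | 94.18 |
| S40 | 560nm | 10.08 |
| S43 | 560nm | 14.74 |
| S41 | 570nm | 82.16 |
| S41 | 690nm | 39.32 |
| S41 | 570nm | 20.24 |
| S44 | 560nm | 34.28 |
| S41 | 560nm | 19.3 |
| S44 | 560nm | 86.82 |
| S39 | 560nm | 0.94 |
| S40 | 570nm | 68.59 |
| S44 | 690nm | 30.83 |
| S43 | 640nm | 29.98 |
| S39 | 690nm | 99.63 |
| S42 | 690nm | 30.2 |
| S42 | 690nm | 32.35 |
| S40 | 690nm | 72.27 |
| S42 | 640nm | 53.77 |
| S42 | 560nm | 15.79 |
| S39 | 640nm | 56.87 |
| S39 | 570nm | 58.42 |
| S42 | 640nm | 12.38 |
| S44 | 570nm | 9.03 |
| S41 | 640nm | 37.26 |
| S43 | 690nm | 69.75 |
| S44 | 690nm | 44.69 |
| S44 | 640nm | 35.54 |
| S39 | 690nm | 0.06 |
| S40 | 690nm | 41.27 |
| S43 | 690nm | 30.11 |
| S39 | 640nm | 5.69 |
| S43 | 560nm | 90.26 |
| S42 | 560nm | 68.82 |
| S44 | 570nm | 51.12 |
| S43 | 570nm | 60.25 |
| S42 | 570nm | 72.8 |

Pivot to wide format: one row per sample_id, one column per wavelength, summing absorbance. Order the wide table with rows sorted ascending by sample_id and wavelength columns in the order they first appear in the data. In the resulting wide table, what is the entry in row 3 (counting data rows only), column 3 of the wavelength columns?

With rows sorted ascending by sample_id, row 3 is sample_id=S41. wavelength columns in first-appearance order: 570nm, 640nm, 560nm, 690nm; column 3 is 560nm.
Long rows with sample_id=S41, wavelength=560nm: 66.94 + 19.3 = 86.24.

86.24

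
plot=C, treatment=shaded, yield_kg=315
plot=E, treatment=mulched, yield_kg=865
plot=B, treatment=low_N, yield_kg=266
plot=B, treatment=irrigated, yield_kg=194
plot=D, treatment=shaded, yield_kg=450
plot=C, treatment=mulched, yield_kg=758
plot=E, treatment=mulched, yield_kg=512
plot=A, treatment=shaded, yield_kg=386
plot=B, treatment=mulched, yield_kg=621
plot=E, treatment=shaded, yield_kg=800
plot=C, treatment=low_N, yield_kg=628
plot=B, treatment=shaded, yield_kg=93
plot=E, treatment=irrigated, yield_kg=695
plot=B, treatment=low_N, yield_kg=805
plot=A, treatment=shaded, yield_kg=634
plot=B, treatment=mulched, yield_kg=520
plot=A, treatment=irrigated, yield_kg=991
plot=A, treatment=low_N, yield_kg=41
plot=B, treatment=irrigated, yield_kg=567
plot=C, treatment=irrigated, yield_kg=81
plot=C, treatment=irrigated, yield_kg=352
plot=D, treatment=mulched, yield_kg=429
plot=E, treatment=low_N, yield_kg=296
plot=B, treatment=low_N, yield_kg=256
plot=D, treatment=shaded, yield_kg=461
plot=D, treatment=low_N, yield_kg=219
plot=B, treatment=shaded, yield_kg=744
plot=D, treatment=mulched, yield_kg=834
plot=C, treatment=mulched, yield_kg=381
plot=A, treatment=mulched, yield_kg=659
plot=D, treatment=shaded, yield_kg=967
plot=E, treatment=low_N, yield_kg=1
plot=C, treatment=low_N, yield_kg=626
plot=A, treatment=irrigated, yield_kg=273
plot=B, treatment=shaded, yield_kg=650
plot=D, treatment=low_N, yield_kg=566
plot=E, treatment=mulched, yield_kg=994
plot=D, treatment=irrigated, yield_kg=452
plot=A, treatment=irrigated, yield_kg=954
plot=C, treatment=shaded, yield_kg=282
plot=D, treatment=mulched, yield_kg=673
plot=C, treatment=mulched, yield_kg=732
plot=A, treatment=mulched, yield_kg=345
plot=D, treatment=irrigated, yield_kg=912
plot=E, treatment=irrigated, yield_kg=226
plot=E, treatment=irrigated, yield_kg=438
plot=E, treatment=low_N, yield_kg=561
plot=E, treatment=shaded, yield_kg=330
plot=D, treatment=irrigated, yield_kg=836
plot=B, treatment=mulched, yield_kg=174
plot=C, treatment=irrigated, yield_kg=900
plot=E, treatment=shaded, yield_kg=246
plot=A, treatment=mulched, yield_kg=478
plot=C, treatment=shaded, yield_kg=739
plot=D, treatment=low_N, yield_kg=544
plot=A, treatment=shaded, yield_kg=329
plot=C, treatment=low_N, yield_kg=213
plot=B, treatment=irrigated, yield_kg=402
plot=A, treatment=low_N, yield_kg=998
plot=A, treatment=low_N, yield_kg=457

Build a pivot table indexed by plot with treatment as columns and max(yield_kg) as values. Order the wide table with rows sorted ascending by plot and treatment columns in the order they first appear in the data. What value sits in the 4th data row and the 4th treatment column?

With rows sorted ascending by plot, row 4 is plot=D. treatment columns in first-appearance order: shaded, mulched, low_N, irrigated; column 4 is irrigated.
Long rows with plot=D, treatment=irrigated: max(452, 912, 836) = 912.

912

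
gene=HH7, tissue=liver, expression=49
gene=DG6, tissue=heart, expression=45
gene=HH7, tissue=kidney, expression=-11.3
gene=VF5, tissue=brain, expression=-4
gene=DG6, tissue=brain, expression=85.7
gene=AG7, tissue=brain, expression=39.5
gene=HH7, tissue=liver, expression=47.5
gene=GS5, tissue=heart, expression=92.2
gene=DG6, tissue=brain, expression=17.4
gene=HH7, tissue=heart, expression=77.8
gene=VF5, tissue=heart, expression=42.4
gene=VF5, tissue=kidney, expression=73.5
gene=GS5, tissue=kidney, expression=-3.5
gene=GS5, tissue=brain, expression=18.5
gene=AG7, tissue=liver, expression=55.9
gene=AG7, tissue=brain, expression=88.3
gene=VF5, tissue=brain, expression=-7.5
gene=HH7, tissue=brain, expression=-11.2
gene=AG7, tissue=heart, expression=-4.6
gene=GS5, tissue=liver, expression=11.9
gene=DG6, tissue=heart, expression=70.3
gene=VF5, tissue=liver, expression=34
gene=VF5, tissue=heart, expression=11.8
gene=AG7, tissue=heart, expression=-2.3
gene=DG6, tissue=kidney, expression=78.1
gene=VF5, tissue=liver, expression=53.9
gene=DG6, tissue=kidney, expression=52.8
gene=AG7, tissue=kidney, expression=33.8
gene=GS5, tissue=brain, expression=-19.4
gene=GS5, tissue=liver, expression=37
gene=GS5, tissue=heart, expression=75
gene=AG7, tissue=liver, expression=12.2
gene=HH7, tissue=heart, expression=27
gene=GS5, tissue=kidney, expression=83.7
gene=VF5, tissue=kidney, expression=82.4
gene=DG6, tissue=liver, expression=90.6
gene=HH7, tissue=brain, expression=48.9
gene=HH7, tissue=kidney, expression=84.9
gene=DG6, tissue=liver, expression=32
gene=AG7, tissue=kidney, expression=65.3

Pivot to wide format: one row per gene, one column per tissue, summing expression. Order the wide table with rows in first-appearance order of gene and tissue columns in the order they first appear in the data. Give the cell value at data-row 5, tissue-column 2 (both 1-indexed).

With rows in first-appearance order of gene, row 5 is gene=GS5. tissue columns in first-appearance order: liver, heart, kidney, brain; column 2 is heart.
Long rows with gene=GS5, tissue=heart: 92.2 + 75 = 167.2.

167.2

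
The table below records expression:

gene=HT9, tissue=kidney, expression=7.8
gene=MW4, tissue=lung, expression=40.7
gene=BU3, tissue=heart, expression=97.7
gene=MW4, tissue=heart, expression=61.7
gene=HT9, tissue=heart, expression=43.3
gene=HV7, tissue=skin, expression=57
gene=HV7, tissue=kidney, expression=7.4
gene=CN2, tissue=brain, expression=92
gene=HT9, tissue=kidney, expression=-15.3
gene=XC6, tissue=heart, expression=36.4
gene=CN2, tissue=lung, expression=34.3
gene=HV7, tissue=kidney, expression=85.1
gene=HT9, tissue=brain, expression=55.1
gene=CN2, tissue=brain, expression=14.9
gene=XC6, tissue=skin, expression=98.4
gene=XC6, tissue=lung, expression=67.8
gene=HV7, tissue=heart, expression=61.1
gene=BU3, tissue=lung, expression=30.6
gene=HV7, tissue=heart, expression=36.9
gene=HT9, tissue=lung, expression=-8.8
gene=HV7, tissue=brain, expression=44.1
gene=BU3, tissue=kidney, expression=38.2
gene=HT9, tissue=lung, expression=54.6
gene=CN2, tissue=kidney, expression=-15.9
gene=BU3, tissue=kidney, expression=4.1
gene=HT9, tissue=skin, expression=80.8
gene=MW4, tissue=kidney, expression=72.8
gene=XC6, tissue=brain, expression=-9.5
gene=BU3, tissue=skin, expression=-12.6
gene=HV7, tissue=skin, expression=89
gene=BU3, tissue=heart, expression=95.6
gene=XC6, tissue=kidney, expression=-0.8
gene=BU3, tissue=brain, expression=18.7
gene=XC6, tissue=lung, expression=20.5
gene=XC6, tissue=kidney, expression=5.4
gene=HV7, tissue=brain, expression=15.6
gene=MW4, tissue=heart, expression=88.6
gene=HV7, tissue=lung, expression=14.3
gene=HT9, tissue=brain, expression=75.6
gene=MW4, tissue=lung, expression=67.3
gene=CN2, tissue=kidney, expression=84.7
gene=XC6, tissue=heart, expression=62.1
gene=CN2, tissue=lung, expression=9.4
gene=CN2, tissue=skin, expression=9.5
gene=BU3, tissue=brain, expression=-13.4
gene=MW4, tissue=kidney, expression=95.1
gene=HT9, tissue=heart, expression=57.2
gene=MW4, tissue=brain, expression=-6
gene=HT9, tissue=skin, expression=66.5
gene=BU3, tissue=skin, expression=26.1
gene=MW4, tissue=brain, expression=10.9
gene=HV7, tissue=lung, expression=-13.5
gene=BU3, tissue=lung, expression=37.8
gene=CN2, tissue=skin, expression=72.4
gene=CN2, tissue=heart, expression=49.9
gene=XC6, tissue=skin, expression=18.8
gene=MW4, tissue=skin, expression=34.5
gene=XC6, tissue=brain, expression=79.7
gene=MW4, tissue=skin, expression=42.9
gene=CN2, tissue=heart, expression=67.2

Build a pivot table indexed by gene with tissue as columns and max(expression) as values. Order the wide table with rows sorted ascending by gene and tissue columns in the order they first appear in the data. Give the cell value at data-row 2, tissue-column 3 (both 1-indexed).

With rows sorted ascending by gene, row 2 is gene=CN2. tissue columns in first-appearance order: kidney, lung, heart, skin, brain; column 3 is heart.
Long rows with gene=CN2, tissue=heart: max(49.9, 67.2) = 67.2.

67.2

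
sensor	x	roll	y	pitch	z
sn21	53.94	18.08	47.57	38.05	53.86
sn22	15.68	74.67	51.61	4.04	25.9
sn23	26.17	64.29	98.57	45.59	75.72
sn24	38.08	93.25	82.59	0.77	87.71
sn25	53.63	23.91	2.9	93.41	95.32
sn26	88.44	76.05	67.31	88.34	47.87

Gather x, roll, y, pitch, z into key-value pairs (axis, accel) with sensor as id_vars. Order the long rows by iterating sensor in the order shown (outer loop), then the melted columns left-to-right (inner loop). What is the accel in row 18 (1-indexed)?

30 rows total (6 × 5). Row 18: index ⌊(18-1)/5⌋ = 3 into sensor → sn24; (18-1) mod 5 = 2 into the melted columns → y.
So row 18 is (sn24, y, 82.59); accel = 82.59.

82.59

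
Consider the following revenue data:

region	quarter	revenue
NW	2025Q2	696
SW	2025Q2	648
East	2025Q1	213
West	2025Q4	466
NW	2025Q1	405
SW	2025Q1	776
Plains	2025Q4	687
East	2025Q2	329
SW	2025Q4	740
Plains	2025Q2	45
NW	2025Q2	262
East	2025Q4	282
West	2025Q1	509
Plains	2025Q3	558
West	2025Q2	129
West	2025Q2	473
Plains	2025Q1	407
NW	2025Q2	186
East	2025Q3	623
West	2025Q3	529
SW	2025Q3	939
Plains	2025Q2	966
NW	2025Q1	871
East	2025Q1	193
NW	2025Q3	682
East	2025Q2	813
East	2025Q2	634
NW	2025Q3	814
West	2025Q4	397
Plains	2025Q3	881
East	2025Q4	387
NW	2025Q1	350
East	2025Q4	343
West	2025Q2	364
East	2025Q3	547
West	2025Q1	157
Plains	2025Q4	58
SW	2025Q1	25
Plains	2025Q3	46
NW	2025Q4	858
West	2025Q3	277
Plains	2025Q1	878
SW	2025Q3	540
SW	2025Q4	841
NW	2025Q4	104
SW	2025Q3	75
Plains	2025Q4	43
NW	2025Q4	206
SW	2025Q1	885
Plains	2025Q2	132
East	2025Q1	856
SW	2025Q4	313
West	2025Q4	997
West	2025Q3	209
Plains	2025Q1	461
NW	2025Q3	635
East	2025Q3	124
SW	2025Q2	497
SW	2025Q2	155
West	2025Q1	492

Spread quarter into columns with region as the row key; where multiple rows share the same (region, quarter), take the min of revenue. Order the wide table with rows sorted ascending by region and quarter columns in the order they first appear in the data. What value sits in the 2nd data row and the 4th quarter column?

635

With rows sorted ascending by region, row 2 is region=NW. quarter columns in first-appearance order: 2025Q2, 2025Q1, 2025Q4, 2025Q3; column 4 is 2025Q3.
Long rows with region=NW, quarter=2025Q3: min(682, 814, 635) = 635.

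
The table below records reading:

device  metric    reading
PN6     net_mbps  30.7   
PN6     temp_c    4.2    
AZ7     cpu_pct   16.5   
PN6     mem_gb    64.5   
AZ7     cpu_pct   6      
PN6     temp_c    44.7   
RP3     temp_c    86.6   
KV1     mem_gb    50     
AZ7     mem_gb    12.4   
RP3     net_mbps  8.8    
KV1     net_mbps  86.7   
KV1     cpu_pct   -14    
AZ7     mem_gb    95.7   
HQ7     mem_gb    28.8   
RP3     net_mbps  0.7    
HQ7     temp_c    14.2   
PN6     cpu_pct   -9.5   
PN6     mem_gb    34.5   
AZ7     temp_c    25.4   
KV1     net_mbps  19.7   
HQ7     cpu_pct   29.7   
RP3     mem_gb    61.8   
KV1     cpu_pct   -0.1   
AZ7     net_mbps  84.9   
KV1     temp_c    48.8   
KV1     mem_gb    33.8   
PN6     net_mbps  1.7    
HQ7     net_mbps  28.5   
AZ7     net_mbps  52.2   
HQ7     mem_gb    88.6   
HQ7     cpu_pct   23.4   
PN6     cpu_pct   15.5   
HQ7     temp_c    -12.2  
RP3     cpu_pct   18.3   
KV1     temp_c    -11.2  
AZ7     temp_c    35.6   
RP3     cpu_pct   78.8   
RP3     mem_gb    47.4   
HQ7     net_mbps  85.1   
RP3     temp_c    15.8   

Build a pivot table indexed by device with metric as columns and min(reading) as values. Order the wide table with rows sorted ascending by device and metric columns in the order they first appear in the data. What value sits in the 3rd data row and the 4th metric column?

With rows sorted ascending by device, row 3 is device=KV1. metric columns in first-appearance order: net_mbps, temp_c, cpu_pct, mem_gb; column 4 is mem_gb.
Long rows with device=KV1, metric=mem_gb: min(50, 33.8) = 33.8.

33.8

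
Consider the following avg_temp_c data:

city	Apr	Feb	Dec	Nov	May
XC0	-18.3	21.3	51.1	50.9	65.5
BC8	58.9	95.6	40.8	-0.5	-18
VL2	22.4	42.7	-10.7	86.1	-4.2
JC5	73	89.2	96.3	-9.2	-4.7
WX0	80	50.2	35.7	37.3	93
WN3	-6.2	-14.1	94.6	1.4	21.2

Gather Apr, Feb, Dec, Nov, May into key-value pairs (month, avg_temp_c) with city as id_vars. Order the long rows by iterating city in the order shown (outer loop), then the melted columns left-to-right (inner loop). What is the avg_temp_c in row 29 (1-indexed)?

30 rows total (6 × 5). Row 29: index ⌊(29-1)/5⌋ = 5 into city → WN3; (29-1) mod 5 = 3 into the melted columns → Nov.
So row 29 is (WN3, Nov, 1.4); avg_temp_c = 1.4.

1.4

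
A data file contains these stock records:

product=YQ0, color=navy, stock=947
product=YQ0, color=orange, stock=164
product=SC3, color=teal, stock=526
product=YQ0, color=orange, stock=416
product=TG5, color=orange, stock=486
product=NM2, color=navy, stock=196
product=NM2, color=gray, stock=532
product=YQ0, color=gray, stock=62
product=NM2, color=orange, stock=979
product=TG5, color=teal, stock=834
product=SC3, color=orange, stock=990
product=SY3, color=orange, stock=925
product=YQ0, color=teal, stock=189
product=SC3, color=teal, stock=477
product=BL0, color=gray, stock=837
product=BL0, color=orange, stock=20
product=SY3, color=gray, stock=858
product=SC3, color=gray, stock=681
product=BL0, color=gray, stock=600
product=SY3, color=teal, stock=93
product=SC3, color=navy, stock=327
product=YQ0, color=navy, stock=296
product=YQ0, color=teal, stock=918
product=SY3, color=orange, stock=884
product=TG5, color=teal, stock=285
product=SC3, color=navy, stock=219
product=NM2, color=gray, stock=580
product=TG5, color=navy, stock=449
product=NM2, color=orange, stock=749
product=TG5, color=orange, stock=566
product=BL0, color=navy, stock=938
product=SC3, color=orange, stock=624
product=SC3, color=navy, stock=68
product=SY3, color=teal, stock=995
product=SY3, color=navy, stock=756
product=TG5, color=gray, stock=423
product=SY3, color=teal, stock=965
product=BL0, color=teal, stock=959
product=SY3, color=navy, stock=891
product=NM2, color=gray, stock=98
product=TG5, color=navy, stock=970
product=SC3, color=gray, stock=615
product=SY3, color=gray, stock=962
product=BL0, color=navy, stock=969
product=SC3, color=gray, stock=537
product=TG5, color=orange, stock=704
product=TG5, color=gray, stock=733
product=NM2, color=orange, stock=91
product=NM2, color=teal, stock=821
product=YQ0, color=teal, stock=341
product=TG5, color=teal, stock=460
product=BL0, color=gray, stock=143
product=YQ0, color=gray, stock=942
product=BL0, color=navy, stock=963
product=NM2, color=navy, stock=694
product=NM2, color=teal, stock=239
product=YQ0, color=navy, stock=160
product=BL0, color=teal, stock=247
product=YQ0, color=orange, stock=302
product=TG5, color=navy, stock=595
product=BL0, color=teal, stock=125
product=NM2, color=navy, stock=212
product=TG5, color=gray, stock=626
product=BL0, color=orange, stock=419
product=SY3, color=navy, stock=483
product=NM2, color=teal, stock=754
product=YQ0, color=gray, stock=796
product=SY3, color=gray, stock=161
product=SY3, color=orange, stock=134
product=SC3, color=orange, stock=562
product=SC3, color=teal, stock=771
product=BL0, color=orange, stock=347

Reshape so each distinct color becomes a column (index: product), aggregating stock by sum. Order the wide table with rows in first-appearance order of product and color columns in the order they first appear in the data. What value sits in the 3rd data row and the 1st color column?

2014

With rows in first-appearance order of product, row 3 is product=TG5. color columns in first-appearance order: navy, orange, teal, gray; column 1 is navy.
Long rows with product=TG5, color=navy: 449 + 970 + 595 = 2014.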